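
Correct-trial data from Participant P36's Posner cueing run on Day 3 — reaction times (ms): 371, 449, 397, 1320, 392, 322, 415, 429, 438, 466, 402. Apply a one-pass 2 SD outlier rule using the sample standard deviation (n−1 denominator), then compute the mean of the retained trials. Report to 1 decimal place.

n = 11, ΣRT = 5401, M = 491.000
Σ(x−M)² = 771578.00; s = √(771578.00/10) = 277.773
Cutoffs: 491.000 ± 2·277.773 → [-64.5, 1046.5]
Outside: 1320 → excluded.
Retained (n=10): Σ = 4081, mean = 4081/10 = 408.100

408.1 ms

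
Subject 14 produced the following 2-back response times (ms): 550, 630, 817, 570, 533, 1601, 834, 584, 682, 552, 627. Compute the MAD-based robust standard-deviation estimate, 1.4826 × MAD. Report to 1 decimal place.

Sorted: 533, 550, 552, 570, 584, 627, 630, 682, 817, 834, 1601 → median = 627
|x − 627| sorted: 0, 3, 43, 55, 57, 75, 77, 94, 190, 207, 974 → MAD = 75
Robust SD ≈ 1.4826 × 75 = 111.195

111.2 ms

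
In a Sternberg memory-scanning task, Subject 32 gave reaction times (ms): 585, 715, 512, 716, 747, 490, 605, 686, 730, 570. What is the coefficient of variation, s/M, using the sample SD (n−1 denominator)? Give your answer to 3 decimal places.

0.149

n = 10, Σ = 6356, M = 635.6000
Σ(x−M)² = 80906.400; s = √(80906.400/9) = 94.8135
CV = 94.8135 / 635.6000 = 0.14917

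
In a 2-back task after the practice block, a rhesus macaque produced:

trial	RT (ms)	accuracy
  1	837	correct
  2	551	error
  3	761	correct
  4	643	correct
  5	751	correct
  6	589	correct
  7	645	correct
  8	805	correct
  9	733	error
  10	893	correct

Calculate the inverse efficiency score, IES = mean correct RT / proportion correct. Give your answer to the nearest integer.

Correct trials (n=8): 837, 761, 643, 751, 589, 645, 805, 893
Mean correct RT = 5924/8 = 740.5000 ms
Proportion correct = 8/10
IES = 740.5000 / (8/10) = 925.625 ms

926 ms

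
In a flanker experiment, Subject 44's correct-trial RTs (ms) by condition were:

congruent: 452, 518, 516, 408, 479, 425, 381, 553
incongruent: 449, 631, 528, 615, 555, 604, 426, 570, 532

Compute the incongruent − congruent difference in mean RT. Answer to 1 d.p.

M(congruent) = 3732/8 = 466.500
M(incongruent) = 4910/9 = 545.556
Difference = 545.556 − 466.500 = 79.056 ms

79.1 ms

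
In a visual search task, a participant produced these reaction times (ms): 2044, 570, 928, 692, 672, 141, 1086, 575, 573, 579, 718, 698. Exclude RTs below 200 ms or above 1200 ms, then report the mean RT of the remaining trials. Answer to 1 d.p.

Excluded: 141, 2044
Retained (n=10): Σ = 7091
Mean = 7091/10 = 709.1000

709.1 ms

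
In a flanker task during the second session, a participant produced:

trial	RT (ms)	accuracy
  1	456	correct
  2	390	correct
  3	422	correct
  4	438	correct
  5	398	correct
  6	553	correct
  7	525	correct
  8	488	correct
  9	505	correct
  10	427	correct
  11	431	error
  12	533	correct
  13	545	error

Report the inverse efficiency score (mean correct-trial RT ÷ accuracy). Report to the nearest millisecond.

Correct trials (n=11): 456, 390, 422, 438, 398, 553, 525, 488, 505, 427, 533
Mean correct RT = 5135/11 = 466.8182 ms
Proportion correct = 11/13
IES = 466.8182 / (11/13) = 551.694 ms

552 ms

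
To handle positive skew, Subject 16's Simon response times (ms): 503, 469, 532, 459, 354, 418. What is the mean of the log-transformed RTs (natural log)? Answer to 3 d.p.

6.114

ln(RT): 6.2206, 6.1506, 6.2766, 6.1291, 5.8693, 6.0355
Σ ln(RT) = 36.6817
Mean = 36.6817/6 = 6.11361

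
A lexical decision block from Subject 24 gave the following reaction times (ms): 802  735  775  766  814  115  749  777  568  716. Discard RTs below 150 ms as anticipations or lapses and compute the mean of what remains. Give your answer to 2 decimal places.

744.67 ms

Excluded: 115
Retained (n=9): Σ = 6702
Mean = 6702/9 = 744.6667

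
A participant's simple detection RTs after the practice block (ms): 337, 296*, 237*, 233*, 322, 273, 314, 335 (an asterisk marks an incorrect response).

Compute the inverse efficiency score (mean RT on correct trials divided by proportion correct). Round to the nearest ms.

Correct trials (n=5): 337, 322, 273, 314, 335
Mean correct RT = 1581/5 = 316.2000 ms
Proportion correct = 5/8
IES = 316.2000 / (5/8) = 505.920 ms

506 ms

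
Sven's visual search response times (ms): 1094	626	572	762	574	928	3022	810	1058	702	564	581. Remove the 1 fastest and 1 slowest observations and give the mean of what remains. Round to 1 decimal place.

770.7 ms

Sorted: 564, 572, 574, 581, 626, 702, 762, 810, 928, 1058, 1094, 3022
Drop lowest 1 (564) and highest 1 (3022)
Remaining (n=10): Σ = 7707, mean = 7707/10 = 770.700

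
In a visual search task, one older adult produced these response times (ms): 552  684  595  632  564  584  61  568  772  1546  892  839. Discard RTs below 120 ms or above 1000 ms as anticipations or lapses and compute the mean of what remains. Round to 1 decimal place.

Excluded: 61, 1546
Retained (n=10): Σ = 6682
Mean = 6682/10 = 668.2000

668.2 ms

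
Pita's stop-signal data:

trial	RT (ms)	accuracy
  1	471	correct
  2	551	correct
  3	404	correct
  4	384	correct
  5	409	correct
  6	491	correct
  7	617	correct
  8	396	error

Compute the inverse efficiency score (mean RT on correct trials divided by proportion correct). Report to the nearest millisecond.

Correct trials (n=7): 471, 551, 404, 384, 409, 491, 617
Mean correct RT = 3327/7 = 475.2857 ms
Proportion correct = 7/8
IES = 475.2857 / (7/8) = 543.184 ms

543 ms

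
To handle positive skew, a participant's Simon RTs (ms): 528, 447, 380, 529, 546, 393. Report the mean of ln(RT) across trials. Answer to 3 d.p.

ln(RT): 6.2691, 6.1026, 5.9402, 6.2710, 6.3026, 5.9738
Σ ln(RT) = 36.8592
Mean = 36.8592/6 = 6.14321

6.143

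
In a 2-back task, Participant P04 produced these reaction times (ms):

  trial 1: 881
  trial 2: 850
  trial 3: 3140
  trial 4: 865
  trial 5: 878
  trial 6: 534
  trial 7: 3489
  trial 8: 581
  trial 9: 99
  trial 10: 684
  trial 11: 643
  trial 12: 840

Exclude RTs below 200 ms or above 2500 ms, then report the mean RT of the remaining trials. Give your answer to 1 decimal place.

Excluded: 99, 3140, 3489
Retained (n=9): Σ = 6756
Mean = 6756/9 = 750.6667

750.7 ms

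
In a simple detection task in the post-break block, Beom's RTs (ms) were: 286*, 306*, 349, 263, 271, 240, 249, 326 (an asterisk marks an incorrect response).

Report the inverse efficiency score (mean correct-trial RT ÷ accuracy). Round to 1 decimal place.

Correct trials (n=6): 349, 263, 271, 240, 249, 326
Mean correct RT = 1698/6 = 283.0000 ms
Proportion correct = 6/8
IES = 283.0000 / (6/8) = 377.333 ms

377.3 ms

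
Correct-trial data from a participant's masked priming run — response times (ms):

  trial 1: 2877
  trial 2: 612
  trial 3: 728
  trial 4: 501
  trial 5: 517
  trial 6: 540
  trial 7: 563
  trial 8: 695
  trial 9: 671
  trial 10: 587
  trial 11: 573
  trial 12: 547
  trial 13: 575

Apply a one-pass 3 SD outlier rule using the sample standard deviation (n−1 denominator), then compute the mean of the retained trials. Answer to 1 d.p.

n = 13, ΣRT = 9986, M = 768.154
Σ(x−M)² = 4873729.69; s = √(4873729.69/12) = 637.294
Cutoffs: 768.154 ± 3·637.294 → [-1143.7, 2680.0]
Outside: 2877 → excluded.
Retained (n=12): Σ = 7109, mean = 7109/12 = 592.417

592.4 ms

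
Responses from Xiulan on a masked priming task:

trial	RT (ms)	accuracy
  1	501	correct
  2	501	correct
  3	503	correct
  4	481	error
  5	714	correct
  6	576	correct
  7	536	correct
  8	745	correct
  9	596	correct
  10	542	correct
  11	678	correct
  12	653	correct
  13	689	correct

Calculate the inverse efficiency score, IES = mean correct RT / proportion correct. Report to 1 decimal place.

653.1 ms

Correct trials (n=12): 501, 501, 503, 714, 576, 536, 745, 596, 542, 678, 653, 689
Mean correct RT = 7234/12 = 602.8333 ms
Proportion correct = 12/13
IES = 602.8333 / (12/13) = 653.069 ms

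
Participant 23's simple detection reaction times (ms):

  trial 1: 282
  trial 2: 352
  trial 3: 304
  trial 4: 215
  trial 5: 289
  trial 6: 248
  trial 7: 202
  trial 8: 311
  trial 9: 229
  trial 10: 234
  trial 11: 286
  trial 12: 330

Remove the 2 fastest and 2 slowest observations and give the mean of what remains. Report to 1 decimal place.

272.9 ms

Sorted: 202, 215, 229, 234, 248, 282, 286, 289, 304, 311, 330, 352
Drop lowest 2 (202, 215) and highest 2 (330, 352)
Remaining (n=8): Σ = 2183, mean = 2183/8 = 272.875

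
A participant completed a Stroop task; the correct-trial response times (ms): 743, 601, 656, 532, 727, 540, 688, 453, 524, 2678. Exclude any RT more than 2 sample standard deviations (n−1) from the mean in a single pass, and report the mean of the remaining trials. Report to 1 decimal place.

n = 10, ΣRT = 8142, M = 814.200
Σ(x−M)² = 3942335.60; s = √(3942335.60/9) = 661.844
Cutoffs: 814.200 ± 2·661.844 → [-509.5, 2137.9]
Outside: 2678 → excluded.
Retained (n=9): Σ = 5464, mean = 5464/9 = 607.111

607.1 ms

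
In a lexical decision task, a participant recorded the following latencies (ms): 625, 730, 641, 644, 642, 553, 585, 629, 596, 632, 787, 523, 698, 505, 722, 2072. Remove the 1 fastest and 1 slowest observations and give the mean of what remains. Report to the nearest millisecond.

Sorted: 505, 523, 553, 585, 596, 625, 629, 632, 641, 642, 644, 698, 722, 730, 787, 2072
Drop lowest 1 (505) and highest 1 (2072)
Remaining (n=14): Σ = 9007, mean = 9007/14 = 643.357

643 ms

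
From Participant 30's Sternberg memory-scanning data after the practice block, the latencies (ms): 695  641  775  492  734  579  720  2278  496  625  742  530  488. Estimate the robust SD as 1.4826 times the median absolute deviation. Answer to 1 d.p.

149.7 ms

Sorted: 488, 492, 496, 530, 579, 625, 641, 695, 720, 734, 742, 775, 2278 → median = 641
|x − 641| sorted: 0, 16, 54, 62, 79, 93, 101, 111, 134, 145, 149, 153, 1637 → MAD = 101
Robust SD ≈ 1.4826 × 101 = 149.743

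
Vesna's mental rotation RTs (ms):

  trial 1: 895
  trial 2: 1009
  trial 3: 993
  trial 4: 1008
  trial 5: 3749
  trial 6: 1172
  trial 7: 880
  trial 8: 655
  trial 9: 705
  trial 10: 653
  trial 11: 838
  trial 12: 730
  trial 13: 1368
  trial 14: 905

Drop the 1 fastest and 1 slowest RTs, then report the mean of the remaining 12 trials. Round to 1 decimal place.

Sorted: 653, 655, 705, 730, 838, 880, 895, 905, 993, 1008, 1009, 1172, 1368, 3749
Drop lowest 1 (653) and highest 1 (3749)
Remaining (n=12): Σ = 11158, mean = 11158/12 = 929.833

929.8 ms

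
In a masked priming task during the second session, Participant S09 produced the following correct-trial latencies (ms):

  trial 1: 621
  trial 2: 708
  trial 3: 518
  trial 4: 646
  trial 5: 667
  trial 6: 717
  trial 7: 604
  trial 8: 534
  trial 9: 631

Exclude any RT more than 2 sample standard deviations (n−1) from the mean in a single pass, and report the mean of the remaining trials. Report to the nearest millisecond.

627 ms

n = 9, ΣRT = 5646, M = 627.333
Σ(x−M)² = 37732.00; s = √(37732.00/8) = 68.677
Cutoffs: 627.333 ± 2·68.677 → [490.0, 764.7]
No RTs fall outside the cutoffs; all 9 retained. Mean = 5646/9 = 627.333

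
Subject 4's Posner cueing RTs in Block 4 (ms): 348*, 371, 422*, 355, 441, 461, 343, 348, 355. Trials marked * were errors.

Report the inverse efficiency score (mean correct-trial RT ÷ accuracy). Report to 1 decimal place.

491.1 ms

Correct trials (n=7): 371, 355, 441, 461, 343, 348, 355
Mean correct RT = 2674/7 = 382.0000 ms
Proportion correct = 7/9
IES = 382.0000 / (7/9) = 491.143 ms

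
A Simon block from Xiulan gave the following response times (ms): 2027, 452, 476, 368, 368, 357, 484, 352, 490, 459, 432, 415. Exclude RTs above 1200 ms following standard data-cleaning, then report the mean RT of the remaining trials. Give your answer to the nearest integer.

423 ms

Excluded: 2027
Retained (n=11): Σ = 4653
Mean = 4653/11 = 423.0000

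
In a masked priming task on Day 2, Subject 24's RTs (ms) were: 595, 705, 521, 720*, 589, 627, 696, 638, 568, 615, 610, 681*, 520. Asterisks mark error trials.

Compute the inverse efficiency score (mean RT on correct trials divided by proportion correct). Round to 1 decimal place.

718.1 ms

Correct trials (n=11): 595, 705, 521, 589, 627, 696, 638, 568, 615, 610, 520
Mean correct RT = 6684/11 = 607.6364 ms
Proportion correct = 11/13
IES = 607.6364 / (11/13) = 718.116 ms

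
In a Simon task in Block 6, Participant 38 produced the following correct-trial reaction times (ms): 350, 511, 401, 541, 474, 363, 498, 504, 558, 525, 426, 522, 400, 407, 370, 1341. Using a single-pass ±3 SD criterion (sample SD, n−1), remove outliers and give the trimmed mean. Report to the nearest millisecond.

457 ms

n = 16, ΣRT = 8191, M = 511.938
Σ(x−M)² = 804066.94; s = √(804066.94/15) = 231.526
Cutoffs: 511.938 ± 3·231.526 → [-182.6, 1206.5]
Outside: 1341 → excluded.
Retained (n=15): Σ = 6850, mean = 6850/15 = 456.667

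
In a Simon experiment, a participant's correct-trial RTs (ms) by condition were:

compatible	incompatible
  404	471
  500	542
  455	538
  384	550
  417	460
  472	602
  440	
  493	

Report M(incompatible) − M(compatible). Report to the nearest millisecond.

82 ms

M(compatible) = 3565/8 = 445.625
M(incompatible) = 3163/6 = 527.167
Difference = 527.167 − 445.625 = 81.542 ms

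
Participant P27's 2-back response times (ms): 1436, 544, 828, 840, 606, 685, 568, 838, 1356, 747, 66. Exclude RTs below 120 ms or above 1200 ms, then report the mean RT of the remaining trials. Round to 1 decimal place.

Excluded: 66, 1356, 1436
Retained (n=8): Σ = 5656
Mean = 5656/8 = 707.0000

707.0 ms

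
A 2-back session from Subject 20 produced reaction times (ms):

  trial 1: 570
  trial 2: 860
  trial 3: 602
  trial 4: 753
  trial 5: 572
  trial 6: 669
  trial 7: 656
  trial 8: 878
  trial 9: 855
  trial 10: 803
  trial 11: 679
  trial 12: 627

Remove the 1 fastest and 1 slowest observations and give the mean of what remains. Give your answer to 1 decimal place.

707.6 ms

Sorted: 570, 572, 602, 627, 656, 669, 679, 753, 803, 855, 860, 878
Drop lowest 1 (570) and highest 1 (878)
Remaining (n=10): Σ = 7076, mean = 7076/10 = 707.600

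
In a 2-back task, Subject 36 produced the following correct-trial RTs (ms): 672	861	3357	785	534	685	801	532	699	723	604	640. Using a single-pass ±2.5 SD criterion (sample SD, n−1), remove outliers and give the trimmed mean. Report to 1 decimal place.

n = 12, ΣRT = 10893, M = 907.750
Σ(x−M)² = 6655210.25; s = √(6655210.25/11) = 777.830
Cutoffs: 907.750 ± 2.5·777.830 → [-1036.8, 2852.3]
Outside: 3357 → excluded.
Retained (n=11): Σ = 7536, mean = 7536/11 = 685.091

685.1 ms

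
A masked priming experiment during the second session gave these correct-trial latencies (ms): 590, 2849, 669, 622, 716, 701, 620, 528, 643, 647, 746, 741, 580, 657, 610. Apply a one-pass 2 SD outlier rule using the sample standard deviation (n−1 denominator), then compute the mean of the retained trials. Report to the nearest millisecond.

648 ms

n = 15, ΣRT = 11919, M = 794.600
Σ(x−M)² = 4573553.60; s = √(4573553.60/14) = 571.561
Cutoffs: 794.600 ± 2·571.561 → [-348.5, 1937.7]
Outside: 2849 → excluded.
Retained (n=14): Σ = 9070, mean = 9070/14 = 647.857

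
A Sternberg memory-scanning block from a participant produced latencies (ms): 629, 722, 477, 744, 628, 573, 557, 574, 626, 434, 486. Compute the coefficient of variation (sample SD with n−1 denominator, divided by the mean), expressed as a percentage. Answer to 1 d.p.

n = 11, Σ = 6450, M = 586.3636
Σ(x−M)² = 94810.545; s = √(94810.545/10) = 97.3707
CV = 97.3707 / 586.3636 = 0.16606 = 16.606%

16.6%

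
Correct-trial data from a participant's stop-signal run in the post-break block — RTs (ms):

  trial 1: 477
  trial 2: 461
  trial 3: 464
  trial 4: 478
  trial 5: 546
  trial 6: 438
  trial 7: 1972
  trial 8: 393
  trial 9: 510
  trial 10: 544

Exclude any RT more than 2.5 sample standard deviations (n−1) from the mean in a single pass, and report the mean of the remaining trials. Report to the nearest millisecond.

n = 10, ΣRT = 6283, M = 628.300
Σ(x−M)² = 2025450.10; s = √(2025450.10/9) = 474.394
Cutoffs: 628.300 ± 2.5·474.394 → [-557.7, 1814.3]
Outside: 1972 → excluded.
Retained (n=9): Σ = 4311, mean = 4311/9 = 479.000

479 ms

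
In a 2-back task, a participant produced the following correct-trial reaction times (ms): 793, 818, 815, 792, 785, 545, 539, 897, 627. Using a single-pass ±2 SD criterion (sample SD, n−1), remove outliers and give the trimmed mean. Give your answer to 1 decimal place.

734.6 ms

n = 9, ΣRT = 6611, M = 734.556
Σ(x−M)² = 134824.22; s = √(134824.22/8) = 129.819
Cutoffs: 734.556 ± 2·129.819 → [474.9, 994.2]
No RTs fall outside the cutoffs; all 9 retained. Mean = 6611/9 = 734.556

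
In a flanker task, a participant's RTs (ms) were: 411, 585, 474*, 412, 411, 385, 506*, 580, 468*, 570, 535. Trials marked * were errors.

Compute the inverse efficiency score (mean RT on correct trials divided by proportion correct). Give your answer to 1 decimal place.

668.4 ms

Correct trials (n=8): 411, 585, 412, 411, 385, 580, 570, 535
Mean correct RT = 3889/8 = 486.1250 ms
Proportion correct = 8/11
IES = 486.1250 / (8/11) = 668.422 ms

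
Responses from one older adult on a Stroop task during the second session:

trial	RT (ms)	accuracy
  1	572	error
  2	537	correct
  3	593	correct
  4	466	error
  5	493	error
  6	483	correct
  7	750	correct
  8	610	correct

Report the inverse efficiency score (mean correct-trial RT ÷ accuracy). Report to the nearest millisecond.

Correct trials (n=5): 537, 593, 483, 750, 610
Mean correct RT = 2973/5 = 594.6000 ms
Proportion correct = 5/8
IES = 594.6000 / (5/8) = 951.360 ms

951 ms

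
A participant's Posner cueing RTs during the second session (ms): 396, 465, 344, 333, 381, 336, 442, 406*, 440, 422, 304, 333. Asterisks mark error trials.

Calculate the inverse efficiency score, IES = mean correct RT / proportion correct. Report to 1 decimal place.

Correct trials (n=11): 396, 465, 344, 333, 381, 336, 442, 440, 422, 304, 333
Mean correct RT = 4196/11 = 381.4545 ms
Proportion correct = 11/12
IES = 381.4545 / (11/12) = 416.132 ms

416.1 ms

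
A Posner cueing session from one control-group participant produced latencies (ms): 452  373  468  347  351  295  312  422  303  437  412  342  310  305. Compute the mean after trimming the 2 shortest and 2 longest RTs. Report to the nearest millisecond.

361 ms

Sorted: 295, 303, 305, 310, 312, 342, 347, 351, 373, 412, 422, 437, 452, 468
Drop lowest 2 (295, 303) and highest 2 (452, 468)
Remaining (n=10): Σ = 3611, mean = 3611/10 = 361.100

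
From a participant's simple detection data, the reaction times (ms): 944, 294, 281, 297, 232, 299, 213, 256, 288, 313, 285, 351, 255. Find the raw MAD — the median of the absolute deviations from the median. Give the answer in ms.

25 ms

Sorted: 213, 232, 255, 256, 281, 285, 288, 294, 297, 299, 313, 351, 944 → median = 288
|x − 288|: 656, 6, 7, 9, 56, 11, 75, 32, 0, 25, 3, 63, 33
Sorted deviations: 0, 3, 6, 7, 9, 11, 25, 32, 33, 56, 63, 75, 656 → MAD = 25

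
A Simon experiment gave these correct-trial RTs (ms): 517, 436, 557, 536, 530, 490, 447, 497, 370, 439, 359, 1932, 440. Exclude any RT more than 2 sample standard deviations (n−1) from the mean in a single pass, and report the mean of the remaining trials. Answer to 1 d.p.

468.2 ms

n = 13, ΣRT = 7550, M = 580.769
Σ(x−M)² = 2022666.31; s = √(2022666.31/12) = 410.555
Cutoffs: 580.769 ± 2·410.555 → [-240.3, 1401.9]
Outside: 1932 → excluded.
Retained (n=12): Σ = 5618, mean = 5618/12 = 468.167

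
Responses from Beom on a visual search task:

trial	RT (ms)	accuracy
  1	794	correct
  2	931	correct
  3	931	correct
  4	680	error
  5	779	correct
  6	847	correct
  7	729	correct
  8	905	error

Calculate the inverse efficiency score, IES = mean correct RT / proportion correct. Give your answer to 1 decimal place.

1113.6 ms

Correct trials (n=6): 794, 931, 931, 779, 847, 729
Mean correct RT = 5011/6 = 835.1667 ms
Proportion correct = 6/8
IES = 835.1667 / (6/8) = 1113.556 ms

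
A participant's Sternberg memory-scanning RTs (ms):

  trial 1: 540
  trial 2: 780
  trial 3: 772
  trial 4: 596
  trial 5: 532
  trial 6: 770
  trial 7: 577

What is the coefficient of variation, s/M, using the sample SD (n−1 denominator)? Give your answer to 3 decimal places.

0.177

n = 7, Σ = 4567, M = 652.4286
Σ(x−M)² = 80411.714; s = √(80411.714/6) = 115.7668
CV = 115.7668 / 652.4286 = 0.17744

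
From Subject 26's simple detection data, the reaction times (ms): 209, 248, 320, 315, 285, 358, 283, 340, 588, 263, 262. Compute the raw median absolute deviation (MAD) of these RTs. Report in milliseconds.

Sorted: 209, 248, 262, 263, 283, 285, 315, 320, 340, 358, 588 → median = 285
|x − 285|: 76, 37, 35, 30, 0, 73, 2, 55, 303, 22, 23
Sorted deviations: 0, 2, 22, 23, 30, 35, 37, 55, 73, 76, 303 → MAD = 35

35 ms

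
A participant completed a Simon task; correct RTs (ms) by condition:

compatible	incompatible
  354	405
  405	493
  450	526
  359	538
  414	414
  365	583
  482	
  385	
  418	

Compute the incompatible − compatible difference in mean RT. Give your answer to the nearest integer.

90 ms

M(compatible) = 3632/9 = 403.556
M(incompatible) = 2959/6 = 493.167
Difference = 493.167 − 403.556 = 89.611 ms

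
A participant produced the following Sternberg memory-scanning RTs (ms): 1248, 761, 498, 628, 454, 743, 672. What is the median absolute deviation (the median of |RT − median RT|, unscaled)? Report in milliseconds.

Sorted: 454, 498, 628, 672, 743, 761, 1248 → median = 672
|x − 672|: 576, 89, 174, 44, 218, 71, 0
Sorted deviations: 0, 44, 71, 89, 174, 218, 576 → MAD = 89

89 ms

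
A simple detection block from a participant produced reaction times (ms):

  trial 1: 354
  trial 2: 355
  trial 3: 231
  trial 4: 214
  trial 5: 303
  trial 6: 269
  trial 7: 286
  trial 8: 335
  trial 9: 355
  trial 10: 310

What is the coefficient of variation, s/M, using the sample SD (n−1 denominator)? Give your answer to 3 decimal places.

n = 10, Σ = 3012, M = 301.2000
Σ(x−M)² = 23599.600; s = √(23599.600/9) = 51.2072
CV = 51.2072 / 301.2000 = 0.17001

0.170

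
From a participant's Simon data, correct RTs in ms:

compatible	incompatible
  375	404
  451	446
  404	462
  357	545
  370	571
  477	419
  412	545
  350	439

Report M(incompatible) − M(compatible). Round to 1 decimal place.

79.4 ms

M(compatible) = 3196/8 = 399.500
M(incompatible) = 3831/8 = 478.875
Difference = 478.875 − 399.500 = 79.375 ms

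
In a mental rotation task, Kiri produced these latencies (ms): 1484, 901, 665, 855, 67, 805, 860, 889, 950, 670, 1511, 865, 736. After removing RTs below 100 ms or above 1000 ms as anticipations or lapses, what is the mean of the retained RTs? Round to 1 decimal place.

819.6 ms

Excluded: 67, 1484, 1511
Retained (n=10): Σ = 8196
Mean = 8196/10 = 819.6000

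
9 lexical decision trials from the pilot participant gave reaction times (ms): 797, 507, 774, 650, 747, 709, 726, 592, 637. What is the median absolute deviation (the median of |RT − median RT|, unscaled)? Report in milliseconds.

65 ms

Sorted: 507, 592, 637, 650, 709, 726, 747, 774, 797 → median = 709
|x − 709|: 88, 202, 65, 59, 38, 0, 17, 117, 72
Sorted deviations: 0, 17, 38, 59, 65, 72, 88, 117, 202 → MAD = 65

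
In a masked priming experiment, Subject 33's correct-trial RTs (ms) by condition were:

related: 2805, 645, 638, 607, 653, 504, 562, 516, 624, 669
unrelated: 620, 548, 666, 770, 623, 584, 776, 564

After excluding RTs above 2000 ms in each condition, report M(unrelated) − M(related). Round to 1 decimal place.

related: exclude 2805
M(related) = 5418/9 = 602.000
M(unrelated) = 5151/8 = 643.875
Difference = 643.875 − 602.000 = 41.875 ms

41.9 ms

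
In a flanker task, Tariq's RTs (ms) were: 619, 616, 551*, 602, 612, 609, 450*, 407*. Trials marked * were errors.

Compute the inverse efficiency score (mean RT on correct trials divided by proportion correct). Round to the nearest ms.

Correct trials (n=5): 619, 616, 602, 612, 609
Mean correct RT = 3058/5 = 611.6000 ms
Proportion correct = 5/8
IES = 611.6000 / (5/8) = 978.560 ms

979 ms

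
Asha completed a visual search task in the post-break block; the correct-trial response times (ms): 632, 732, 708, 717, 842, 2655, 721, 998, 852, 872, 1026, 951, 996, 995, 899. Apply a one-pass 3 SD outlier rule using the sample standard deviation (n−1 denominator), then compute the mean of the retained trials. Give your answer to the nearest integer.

853 ms

n = 15, ΣRT = 14596, M = 973.067
Σ(x−M)² = 3255160.93; s = √(3255160.93/14) = 482.194
Cutoffs: 973.067 ± 3·482.194 → [-473.5, 2419.7]
Outside: 2655 → excluded.
Retained (n=14): Σ = 11941, mean = 11941/14 = 852.929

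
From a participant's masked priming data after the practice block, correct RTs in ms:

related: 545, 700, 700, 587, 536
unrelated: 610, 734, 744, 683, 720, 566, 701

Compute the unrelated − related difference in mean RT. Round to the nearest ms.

66 ms

M(related) = 3068/5 = 613.600
M(unrelated) = 4758/7 = 679.714
Difference = 679.714 − 613.600 = 66.114 ms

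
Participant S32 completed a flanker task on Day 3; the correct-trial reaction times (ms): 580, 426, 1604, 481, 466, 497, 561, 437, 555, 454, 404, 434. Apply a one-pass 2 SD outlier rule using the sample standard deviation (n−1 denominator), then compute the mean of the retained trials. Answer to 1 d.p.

n = 12, ΣRT = 6899, M = 574.917
Σ(x−M)² = 1191270.92; s = √(1191270.92/11) = 329.086
Cutoffs: 574.917 ± 2·329.086 → [-83.3, 1233.1]
Outside: 1604 → excluded.
Retained (n=11): Σ = 5295, mean = 5295/11 = 481.364

481.4 ms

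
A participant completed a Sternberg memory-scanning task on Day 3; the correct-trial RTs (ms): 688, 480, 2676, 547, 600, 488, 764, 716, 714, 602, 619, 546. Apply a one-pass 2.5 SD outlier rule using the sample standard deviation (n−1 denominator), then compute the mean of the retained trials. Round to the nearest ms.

615 ms

n = 12, ΣRT = 9440, M = 786.667
Σ(x−M)² = 3985768.67; s = √(3985768.67/11) = 601.949
Cutoffs: 786.667 ± 2.5·601.949 → [-718.2, 2291.5]
Outside: 2676 → excluded.
Retained (n=11): Σ = 6764, mean = 6764/11 = 614.909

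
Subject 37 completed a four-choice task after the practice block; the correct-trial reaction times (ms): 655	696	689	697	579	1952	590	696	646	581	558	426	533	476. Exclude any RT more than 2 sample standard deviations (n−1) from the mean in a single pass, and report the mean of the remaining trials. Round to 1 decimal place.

601.7 ms

n = 14, ΣRT = 9774, M = 698.143
Σ(x−M)² = 1786765.71; s = √(1786765.71/13) = 370.734
Cutoffs: 698.143 ± 2·370.734 → [-43.3, 1439.6]
Outside: 1952 → excluded.
Retained (n=13): Σ = 7822, mean = 7822/13 = 601.692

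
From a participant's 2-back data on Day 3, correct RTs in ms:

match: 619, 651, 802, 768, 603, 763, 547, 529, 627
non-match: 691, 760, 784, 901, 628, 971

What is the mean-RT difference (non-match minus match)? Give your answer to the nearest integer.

133 ms

M(match) = 5909/9 = 656.556
M(non-match) = 4735/6 = 789.167
Difference = 789.167 − 656.556 = 132.611 ms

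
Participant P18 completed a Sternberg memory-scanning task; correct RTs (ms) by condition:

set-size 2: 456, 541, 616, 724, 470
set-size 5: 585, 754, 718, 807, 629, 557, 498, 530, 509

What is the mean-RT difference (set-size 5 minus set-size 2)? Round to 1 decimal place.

59.4 ms

M(set-size 2) = 2807/5 = 561.400
M(set-size 5) = 5587/9 = 620.778
Difference = 620.778 − 561.400 = 59.378 ms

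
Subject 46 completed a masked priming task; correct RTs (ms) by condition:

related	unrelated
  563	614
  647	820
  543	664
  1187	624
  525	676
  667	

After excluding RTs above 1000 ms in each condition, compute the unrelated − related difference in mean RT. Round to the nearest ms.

related: exclude 1187
M(related) = 2945/5 = 589.000
M(unrelated) = 3398/5 = 679.600
Difference = 679.600 − 589.000 = 90.600 ms

91 ms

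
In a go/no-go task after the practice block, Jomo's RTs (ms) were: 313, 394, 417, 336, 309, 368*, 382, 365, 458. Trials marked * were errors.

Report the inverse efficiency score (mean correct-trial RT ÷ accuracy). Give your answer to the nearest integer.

418 ms

Correct trials (n=8): 313, 394, 417, 336, 309, 382, 365, 458
Mean correct RT = 2974/8 = 371.7500 ms
Proportion correct = 8/9
IES = 371.7500 / (8/9) = 418.219 ms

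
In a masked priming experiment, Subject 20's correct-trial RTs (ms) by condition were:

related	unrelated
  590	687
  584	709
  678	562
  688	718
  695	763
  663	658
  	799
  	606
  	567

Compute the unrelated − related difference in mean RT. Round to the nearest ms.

25 ms

M(related) = 3898/6 = 649.667
M(unrelated) = 6069/9 = 674.333
Difference = 674.333 − 649.667 = 24.667 ms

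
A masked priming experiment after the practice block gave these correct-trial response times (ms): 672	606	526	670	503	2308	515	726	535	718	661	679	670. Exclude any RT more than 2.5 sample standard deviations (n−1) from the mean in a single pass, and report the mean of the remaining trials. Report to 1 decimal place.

623.4 ms

n = 13, ΣRT = 9789, M = 753.000
Σ(x−M)² = 2694064.00; s = √(2694064.00/12) = 473.820
Cutoffs: 753.000 ± 2.5·473.820 → [-431.5, 1937.5]
Outside: 2308 → excluded.
Retained (n=12): Σ = 7481, mean = 7481/12 = 623.417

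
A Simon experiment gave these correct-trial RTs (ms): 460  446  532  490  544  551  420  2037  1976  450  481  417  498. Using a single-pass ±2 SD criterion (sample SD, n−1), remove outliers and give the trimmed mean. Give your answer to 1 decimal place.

n = 13, ΣRT = 9302, M = 715.538
Σ(x−M)² = 3963337.23; s = √(3963337.23/12) = 574.698
Cutoffs: 715.538 ± 2·574.698 → [-433.9, 1864.9]
Outside: 1976, 2037 → excluded.
Retained (n=11): Σ = 5289, mean = 5289/11 = 480.818

480.8 ms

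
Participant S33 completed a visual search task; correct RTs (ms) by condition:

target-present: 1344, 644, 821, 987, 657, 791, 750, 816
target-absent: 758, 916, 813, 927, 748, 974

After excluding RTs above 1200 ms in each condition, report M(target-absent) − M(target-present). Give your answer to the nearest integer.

75 ms

target-present: exclude 1344
M(target-present) = 5466/7 = 780.857
M(target-absent) = 5136/6 = 856.000
Difference = 856.000 − 780.857 = 75.143 ms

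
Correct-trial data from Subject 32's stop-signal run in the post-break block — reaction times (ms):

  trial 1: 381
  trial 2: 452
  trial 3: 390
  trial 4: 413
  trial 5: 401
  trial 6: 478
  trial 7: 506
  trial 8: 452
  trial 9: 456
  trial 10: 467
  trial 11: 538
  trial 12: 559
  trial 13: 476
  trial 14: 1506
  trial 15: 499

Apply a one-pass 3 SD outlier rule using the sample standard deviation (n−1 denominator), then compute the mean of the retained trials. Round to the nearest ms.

n = 15, ΣRT = 7974, M = 531.600
Σ(x−M)² = 1054343.60; s = √(1054343.60/14) = 274.427
Cutoffs: 531.600 ± 3·274.427 → [-291.7, 1354.9]
Outside: 1506 → excluded.
Retained (n=14): Σ = 6468, mean = 6468/14 = 462.000

462 ms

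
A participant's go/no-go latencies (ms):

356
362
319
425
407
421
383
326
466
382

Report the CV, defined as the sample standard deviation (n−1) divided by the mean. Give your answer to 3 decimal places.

n = 10, Σ = 3847, M = 384.7000
Σ(x−M)² = 19160.100; s = √(19160.100/9) = 46.1400
CV = 46.1400 / 384.7000 = 0.11994

0.120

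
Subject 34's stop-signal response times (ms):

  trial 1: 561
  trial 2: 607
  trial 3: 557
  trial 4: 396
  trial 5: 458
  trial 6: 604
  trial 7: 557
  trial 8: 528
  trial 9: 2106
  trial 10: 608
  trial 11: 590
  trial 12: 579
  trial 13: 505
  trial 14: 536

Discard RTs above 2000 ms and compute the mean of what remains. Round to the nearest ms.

Excluded: 2106
Retained (n=13): Σ = 7086
Mean = 7086/13 = 545.0769

545 ms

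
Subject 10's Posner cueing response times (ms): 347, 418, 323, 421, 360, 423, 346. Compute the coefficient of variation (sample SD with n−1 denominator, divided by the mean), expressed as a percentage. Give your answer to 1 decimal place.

n = 7, Σ = 2638, M = 376.8571
Σ(x−M)² = 10798.857; s = √(10798.857/6) = 42.4242
CV = 42.4242 / 376.8571 = 0.11257 = 11.257%

11.3%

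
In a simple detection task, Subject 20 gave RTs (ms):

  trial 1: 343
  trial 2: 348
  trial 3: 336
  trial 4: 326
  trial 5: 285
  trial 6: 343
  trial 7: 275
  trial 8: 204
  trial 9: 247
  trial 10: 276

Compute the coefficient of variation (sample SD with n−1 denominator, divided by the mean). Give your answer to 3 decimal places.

0.163

n = 10, Σ = 2983, M = 298.3000
Σ(x−M)² = 21396.100; s = √(21396.100/9) = 48.7580
CV = 48.7580 / 298.3000 = 0.16345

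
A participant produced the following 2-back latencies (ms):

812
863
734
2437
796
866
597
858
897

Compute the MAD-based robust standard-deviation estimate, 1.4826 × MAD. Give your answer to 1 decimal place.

68.2 ms

Sorted: 597, 734, 796, 812, 858, 863, 866, 897, 2437 → median = 858
|x − 858| sorted: 0, 5, 8, 39, 46, 62, 124, 261, 1579 → MAD = 46
Robust SD ≈ 1.4826 × 46 = 68.200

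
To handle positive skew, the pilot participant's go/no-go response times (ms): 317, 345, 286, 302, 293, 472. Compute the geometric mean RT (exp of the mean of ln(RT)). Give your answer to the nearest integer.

ln(RT): 5.7589, 5.8435, 5.6560, 5.7104, 5.6802, 6.1570
Mean ln(RT) = 34.8060/6 = 5.80100
Geometric mean = exp(5.80100) = 330.63 ms

331 ms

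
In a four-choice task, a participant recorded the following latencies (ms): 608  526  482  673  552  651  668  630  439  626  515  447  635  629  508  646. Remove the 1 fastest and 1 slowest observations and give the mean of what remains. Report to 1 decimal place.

580.2 ms

Sorted: 439, 447, 482, 508, 515, 526, 552, 608, 626, 629, 630, 635, 646, 651, 668, 673
Drop lowest 1 (439) and highest 1 (673)
Remaining (n=14): Σ = 8123, mean = 8123/14 = 580.214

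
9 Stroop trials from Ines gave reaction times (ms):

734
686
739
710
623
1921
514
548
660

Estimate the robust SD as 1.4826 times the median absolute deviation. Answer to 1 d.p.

78.6 ms

Sorted: 514, 548, 623, 660, 686, 710, 734, 739, 1921 → median = 686
|x − 686| sorted: 0, 24, 26, 48, 53, 63, 138, 172, 1235 → MAD = 53
Robust SD ≈ 1.4826 × 53 = 78.578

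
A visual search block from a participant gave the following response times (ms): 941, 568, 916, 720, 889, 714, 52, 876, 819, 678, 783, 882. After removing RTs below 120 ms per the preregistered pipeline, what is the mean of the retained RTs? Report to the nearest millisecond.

Excluded: 52
Retained (n=11): Σ = 8786
Mean = 8786/11 = 798.7273

799 ms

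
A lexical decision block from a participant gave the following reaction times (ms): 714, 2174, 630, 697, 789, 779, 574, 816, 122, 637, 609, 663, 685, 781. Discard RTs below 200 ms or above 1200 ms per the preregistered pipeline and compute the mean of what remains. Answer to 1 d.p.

Excluded: 122, 2174
Retained (n=12): Σ = 8374
Mean = 8374/12 = 697.8333

697.8 ms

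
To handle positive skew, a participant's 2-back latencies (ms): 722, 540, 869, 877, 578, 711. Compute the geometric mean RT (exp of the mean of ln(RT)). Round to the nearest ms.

704 ms

ln(RT): 6.5820, 6.2916, 6.7673, 6.7765, 6.3596, 6.5667
Mean ln(RT) = 39.3437/6 = 6.55728
Geometric mean = exp(6.55728) = 704.35 ms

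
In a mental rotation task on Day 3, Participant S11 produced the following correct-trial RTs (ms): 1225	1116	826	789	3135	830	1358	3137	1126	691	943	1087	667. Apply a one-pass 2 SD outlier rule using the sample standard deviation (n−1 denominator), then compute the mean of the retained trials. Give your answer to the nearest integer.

n = 13, ΣRT = 16930, M = 1302.308
Σ(x−M)² = 8465930.77; s = √(8465930.77/12) = 839.937
Cutoffs: 1302.308 ± 2·839.937 → [-377.6, 2982.2]
Outside: 3135, 3137 → excluded.
Retained (n=11): Σ = 10658, mean = 10658/11 = 968.909

969 ms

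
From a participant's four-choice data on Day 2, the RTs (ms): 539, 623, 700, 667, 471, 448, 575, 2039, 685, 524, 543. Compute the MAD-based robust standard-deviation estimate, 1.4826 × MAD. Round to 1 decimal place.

136.4 ms

Sorted: 448, 471, 524, 539, 543, 575, 623, 667, 685, 700, 2039 → median = 575
|x − 575| sorted: 0, 32, 36, 48, 51, 92, 104, 110, 125, 127, 1464 → MAD = 92
Robust SD ≈ 1.4826 × 92 = 136.399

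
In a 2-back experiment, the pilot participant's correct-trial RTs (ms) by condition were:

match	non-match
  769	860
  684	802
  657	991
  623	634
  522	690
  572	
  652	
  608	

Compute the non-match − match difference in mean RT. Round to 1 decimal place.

M(match) = 5087/8 = 635.875
M(non-match) = 3977/5 = 795.400
Difference = 795.400 − 635.875 = 159.525 ms

159.5 ms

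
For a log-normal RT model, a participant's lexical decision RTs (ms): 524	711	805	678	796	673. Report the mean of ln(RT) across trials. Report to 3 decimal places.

6.538

ln(RT): 6.2615, 6.5667, 6.6908, 6.5191, 6.6796, 6.5117
Σ ln(RT) = 39.2295
Mean = 39.2295/6 = 6.53825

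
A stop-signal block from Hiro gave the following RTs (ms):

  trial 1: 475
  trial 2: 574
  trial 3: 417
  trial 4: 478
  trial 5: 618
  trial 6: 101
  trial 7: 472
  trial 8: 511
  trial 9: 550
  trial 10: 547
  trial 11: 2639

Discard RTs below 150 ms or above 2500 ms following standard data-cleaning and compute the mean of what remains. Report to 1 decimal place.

515.8 ms

Excluded: 101, 2639
Retained (n=9): Σ = 4642
Mean = 4642/9 = 515.7778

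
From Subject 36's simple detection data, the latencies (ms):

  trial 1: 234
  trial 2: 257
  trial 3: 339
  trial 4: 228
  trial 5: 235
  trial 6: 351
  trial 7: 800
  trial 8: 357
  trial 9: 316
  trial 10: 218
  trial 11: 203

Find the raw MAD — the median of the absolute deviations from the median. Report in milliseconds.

54 ms

Sorted: 203, 218, 228, 234, 235, 257, 316, 339, 351, 357, 800 → median = 257
|x − 257|: 23, 0, 82, 29, 22, 94, 543, 100, 59, 39, 54
Sorted deviations: 0, 22, 23, 29, 39, 54, 59, 82, 94, 100, 543 → MAD = 54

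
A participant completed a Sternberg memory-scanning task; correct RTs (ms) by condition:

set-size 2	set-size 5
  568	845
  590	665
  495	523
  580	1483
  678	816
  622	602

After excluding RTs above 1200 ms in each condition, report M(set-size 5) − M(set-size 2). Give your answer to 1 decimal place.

101.4 ms

set-size 5: exclude 1483
M(set-size 2) = 3533/6 = 588.833
M(set-size 5) = 3451/5 = 690.200
Difference = 690.200 − 588.833 = 101.367 ms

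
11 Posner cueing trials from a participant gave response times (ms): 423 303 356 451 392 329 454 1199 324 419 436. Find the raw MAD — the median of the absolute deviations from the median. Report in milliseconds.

35 ms

Sorted: 303, 324, 329, 356, 392, 419, 423, 436, 451, 454, 1199 → median = 419
|x − 419|: 4, 116, 63, 32, 27, 90, 35, 780, 95, 0, 17
Sorted deviations: 0, 4, 17, 27, 32, 35, 63, 90, 95, 116, 780 → MAD = 35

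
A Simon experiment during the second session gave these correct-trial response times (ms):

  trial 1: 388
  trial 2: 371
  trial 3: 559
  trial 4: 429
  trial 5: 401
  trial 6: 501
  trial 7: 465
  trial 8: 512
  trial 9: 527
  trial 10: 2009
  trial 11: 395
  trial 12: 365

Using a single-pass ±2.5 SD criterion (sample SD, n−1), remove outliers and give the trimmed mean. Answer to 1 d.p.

446.6 ms

n = 12, ΣRT = 6922, M = 576.833
Σ(x−M)² = 2285097.67; s = √(2285097.67/11) = 455.781
Cutoffs: 576.833 ± 2.5·455.781 → [-562.6, 1716.3]
Outside: 2009 → excluded.
Retained (n=11): Σ = 4913, mean = 4913/11 = 446.636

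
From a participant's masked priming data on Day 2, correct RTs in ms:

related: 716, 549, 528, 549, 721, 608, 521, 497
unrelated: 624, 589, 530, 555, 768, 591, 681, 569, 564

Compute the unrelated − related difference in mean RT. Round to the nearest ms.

22 ms

M(related) = 4689/8 = 586.125
M(unrelated) = 5471/9 = 607.889
Difference = 607.889 − 586.125 = 21.764 ms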